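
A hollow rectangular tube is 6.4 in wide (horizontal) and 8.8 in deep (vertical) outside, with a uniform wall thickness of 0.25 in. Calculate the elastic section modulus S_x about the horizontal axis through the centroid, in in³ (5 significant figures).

Treat the section as a set of non-overlapping primitives; coordinates are from the bounding-box lower-left.
Outer rectangle: 6.4 × 8.8, A = 56.32 in², y = 4.4 in, Ī = 363.4517 in⁴.
Inner void (subtracted): 5.9 × 8.3, A = 48.97 in², y = 4.4 in, Ī = 281.1286 in⁴.
By symmetry the centroid is at mid-height, ȳ = 4.4 in.
All pieces are centred on the horizontal axis through the centroid, so I = ΣĪ (holes subtracted) = 82.32313 in⁴.
Extreme fibre distance c = 4.4 in; S = I/c = 18.7098 in³.

S_x ≈ 18.710 in³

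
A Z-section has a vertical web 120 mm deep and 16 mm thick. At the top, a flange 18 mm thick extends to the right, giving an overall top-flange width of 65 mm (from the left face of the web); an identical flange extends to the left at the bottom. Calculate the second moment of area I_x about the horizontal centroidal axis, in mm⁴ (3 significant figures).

I_x ≈ 6.94 × 10⁶ mm⁴

Break the section into simple shapes (no overlaps), measuring from the bottom-left corner of the bounding box.
Web: 16 × 120, A = 1 920 mm², y = 60 mm, Ī = 2 304 000 mm⁴.
Top flange (beyond web): 49 × 18, A = 882 mm², y = 111 mm, Ī = 23 814 mm⁴.
Bottom flange (beyond web): 49 × 18, A = 882 mm², y = 9 mm, Ī = 23 814 mm⁴.
Centroid: ȳ = ΣA·y / ΣA = 60 mm.
Transfer each piece to the horizontal centroidal axis using Ī + A·d² with d = y − 60:
  web: d = 0 mm → contributes +2 304 000 mm⁴
  top flange (beyond web): d = 51 mm → contributes +2 317 896 mm⁴
  bottom flange (beyond web): d = -51 mm → contributes +2 317 896 mm⁴
Total I = 6 939 792 mm⁴.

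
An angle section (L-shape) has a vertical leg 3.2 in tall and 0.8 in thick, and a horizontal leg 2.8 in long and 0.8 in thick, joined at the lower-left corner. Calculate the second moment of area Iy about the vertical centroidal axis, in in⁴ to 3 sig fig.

Break the section into simple shapes (no overlaps), measuring from the bottom-left corner of the bounding box.
Vertical leg: 0.8 × 3.2, A = 2.56 in², x = 0.4 in, Ī = 0.13653 in⁴.
Horizontal leg (remainder): 2 × 0.8, A = 1.6 in², x = 1.8 in, Ī = 0.53333 in⁴.
Centroid: x̄ = ΣA·x / ΣA = 0.93846 in.
Transfer each piece to the vertical centroidal axis using Ī + A·d² with d = x − 0.93846:
  vertical leg: d = -0.53846 in → contributes +0.87878 in⁴
  horizontal leg (remainder): d = 0.86154 in → contributes +1.7209 in⁴
Total I = 2.5997 in⁴.

Iy ≈ 2.60 in⁴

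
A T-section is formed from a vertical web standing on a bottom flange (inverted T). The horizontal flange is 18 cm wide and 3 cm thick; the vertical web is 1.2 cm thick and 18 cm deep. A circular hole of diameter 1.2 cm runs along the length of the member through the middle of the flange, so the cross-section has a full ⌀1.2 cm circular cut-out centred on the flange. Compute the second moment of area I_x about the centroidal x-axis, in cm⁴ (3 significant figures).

I_x ≈ 2310 cm⁴

Split into non-overlapping primitives; take the origin at the lower-left of the bounding box.
Flange: 18 × 3, A = 54 cm², y = 1.5 cm, Ī = 40.5 cm⁴.
Web: 1.2 × 18, A = 21.6 cm², y = 12 cm, Ī = 583.2 cm⁴.
Hole (subtracted): ⌀1.2, A = 1.131 cm², y = 1.5 cm, Ī = 0.10179 cm⁴.
Centroid: ȳ = ΣA·y / ΣA = 4.5456 cm.
Transfer each piece to the centroidal x-axis using Ī + A·d² with d = y − 4.5456:
  flange: d = -3.0456 cm → contributes +541.37 cm⁴
  web: d = 7.4544 cm → contributes +1783.5 cm⁴
  hole: d = -3.0456 cm → contributes −10.592 cm⁴
Total I = 2314.3 cm⁴.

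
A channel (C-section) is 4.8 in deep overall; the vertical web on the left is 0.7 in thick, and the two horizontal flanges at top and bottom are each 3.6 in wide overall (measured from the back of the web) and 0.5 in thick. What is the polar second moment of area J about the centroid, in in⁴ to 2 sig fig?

Split into non-overlapping primitives; take the origin at the lower-left of the bounding box.
Web: 0.7 × 4.8, A = 3.36 in², y = 2.4 in, Ī = 6.451 in⁴.
Top flange (beyond web): 2.9 × 0.5, A = 1.45 in², y = 4.55 in, Ī = 0.03021 in⁴.
Bottom flange (beyond web): 2.9 × 0.5, A = 1.45 in², y = 0.25 in, Ī = 0.03021 in⁴.
By symmetry the centroid is at mid-height, ȳ = 2.4 in.
Transfer each piece to the centroidal x-axis using Ī + A·d² with d = y − 2.4:
  web: d = 0 in → contributes +6.451 in⁴
  top flange (beyond web): d = 2.15 in → contributes +6.733 in⁴
  bottom flange (beyond web): d = -2.15 in → contributes +6.733 in⁴
Total I = 19.92 in⁴.
For the y-axis: x̄ = 1.184 in.
Repeating about the centroidal y-axis gives I_y = 7.213 in⁴.
Polar second moment: J = I_x + I_y = 27.13 in⁴.

J ≈ 27 in⁴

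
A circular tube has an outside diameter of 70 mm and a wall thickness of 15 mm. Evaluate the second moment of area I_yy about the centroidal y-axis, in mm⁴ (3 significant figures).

Treat the section as a set of non-overlapping primitives; coordinates are from the bounding-box lower-left.
Outer circle: ⌀70, A = 3848.5 mm², x = 35 mm, Ī = 1 178 588 mm⁴.
Bore (subtracted): ⌀40, A = 1256.6 mm², x = 35 mm, Ī = 125 664 mm⁴.
By symmetry the centroid is at mid-width, x̄ = 35 mm.
All pieces are centred on the centroidal y-axis, so I = ΣĪ (holes subtracted) = 1 052 924 mm⁴.

I_yy ≈ 1.05 × 10⁶ mm⁴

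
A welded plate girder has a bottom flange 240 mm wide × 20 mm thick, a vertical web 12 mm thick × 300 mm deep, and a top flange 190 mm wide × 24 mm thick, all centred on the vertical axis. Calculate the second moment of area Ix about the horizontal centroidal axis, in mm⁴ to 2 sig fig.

Decompose the section into non-overlapping parts with the origin at the bottom-left of its bounding rectangle.
Bottom plate: 240 × 20, A = 4 800 mm², y = 10 mm, Ī = 160 000 mm⁴.
Web plate: 12 × 300, A = 3 600 mm², y = 170 mm, Ī = 27 000 000 mm⁴.
Top plate: 190 × 24, A = 4 560 mm², y = 332 mm, Ī = 218 880 mm⁴.
Centroid: ȳ = ΣA·y / ΣA = 167.7 mm.
Transfer each piece to the horizontal centroidal axis using Ī + A·d² with d = y − 167.7:
  bottom plate: d = -157.7 mm → contributes +119 594 278 mm⁴
  web plate: d = 2.259 mm → contributes +27 018 375 mm⁴
  top plate: d = 164.3 mm → contributes +123 252 715 mm⁴
Total I = 269 865 369 mm⁴.

Ix ≈ 2.7 × 10⁸ mm⁴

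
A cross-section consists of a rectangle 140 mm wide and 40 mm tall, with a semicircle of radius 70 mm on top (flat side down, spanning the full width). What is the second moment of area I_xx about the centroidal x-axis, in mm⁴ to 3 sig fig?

Split into non-overlapping primitives; take the origin at the lower-left of the bounding box.
Rectangular body: 140 × 40, A = 5 600 mm², y = 20 mm, Ī = 746 667 mm⁴.
Semicircular cap: semicircle r = 70, A = 7696.9 mm², y = 69.709 mm, Ī = 2 635 265 mm⁴.
Centroid: ȳ = ΣA·y / ΣA = 48.774 mm.
Transfer each piece to the centroidal x-axis using Ī + A·d² with d = y − 48.774:
  rectangular body: d = -28.774 mm → contributes +5 383 139 mm⁴
  semicircular cap: d = 20.935 mm → contributes +6 008 602 mm⁴
Total I = 11 391 741 mm⁴.

I_xx ≈ 1.14 × 10⁷ mm⁴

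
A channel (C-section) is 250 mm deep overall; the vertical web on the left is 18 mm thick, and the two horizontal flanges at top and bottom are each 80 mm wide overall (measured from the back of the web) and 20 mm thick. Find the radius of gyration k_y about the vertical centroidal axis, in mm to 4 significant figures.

k_y ≈ 22.31 mm

Treat the section as a set of non-overlapping primitives; coordinates are from the bounding-box lower-left.
Web: 18 × 250, A = 4 500 mm², x = 9 mm, Ī = 121 500 mm⁴.
Top flange (beyond web): 62 × 20, A = 1 240 mm², x = 49 mm, Ī = 397 213 mm⁴.
Bottom flange (beyond web): 62 × 20, A = 1 240 mm², x = 49 mm, Ī = 397 213 mm⁴.
Centroid: x̄ = ΣA·x / ΣA = 23.212 mm.
Transfer each piece to the vertical centroidal axis using Ī + A·d² with d = x − 23.212:
  web: d = -14.212 mm → contributes +1 030 419 mm⁴
  top flange (beyond web): d = 25.788 mm → contributes +1 221 837 mm⁴
  bottom flange (beyond web): d = 25.788 mm → contributes +1 221 837 mm⁴
Total I = 3 474 093 mm⁴.
Radius of gyration: k = √(I/A) = √(3 474 093 / 6 980) = 22.3097 mm.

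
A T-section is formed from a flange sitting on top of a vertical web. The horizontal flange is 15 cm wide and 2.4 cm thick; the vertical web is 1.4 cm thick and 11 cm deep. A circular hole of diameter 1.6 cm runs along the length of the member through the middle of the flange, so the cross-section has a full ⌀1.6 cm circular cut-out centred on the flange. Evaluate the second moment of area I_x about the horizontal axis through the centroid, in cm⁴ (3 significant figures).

Treat the section as a set of non-overlapping primitives; coordinates are from the bounding-box lower-left.
Flange: 15 × 2.4, A = 36 cm², y = 12.2 cm, Ī = 17.28 cm⁴.
Web: 1.4 × 11, A = 15.4 cm², y = 5.5 cm, Ī = 155.28 cm⁴.
Hole (subtracted): ⌀1.6, A = 2.0106 cm², y = 12.2 cm, Ī = 0.3217 cm⁴.
Centroid: ȳ = ΣA·y / ΣA = 10.111 cm.
Transfer each piece to the horizontal axis through the centroid using Ī + A·d² with d = y − 10.111:
  flange: d = 2.0891 cm → contributes +174.4 cm⁴
  web: d = -4.6109 cm → contributes +482.69 cm⁴
  hole: d = 2.0891 cm → contributes −9.0968 cm⁴
Total I = 647.99 cm⁴.

I_x ≈ 648 cm⁴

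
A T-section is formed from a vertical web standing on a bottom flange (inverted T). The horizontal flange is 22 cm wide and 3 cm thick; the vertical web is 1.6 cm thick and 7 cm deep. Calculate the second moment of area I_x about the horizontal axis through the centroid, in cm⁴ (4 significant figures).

Decompose the section into non-overlapping parts with the origin at the bottom-left of its bounding rectangle.
Flange: 22 × 3, A = 66 cm², y = 1.5 cm, Ī = 49.5 cm⁴.
Web: 1.6 × 7, A = 11.2 cm², y = 6.5 cm, Ī = 45.7333 cm⁴.
Centroid: ȳ = ΣA·y / ΣA = 2.22539 cm.
Transfer each piece to the horizontal axis through the centroid using Ī + A·d² with d = y − 2.22539:
  flange: d = -0.725389 cm → contributes +84.2284 cm⁴
  web: d = 4.27461 cm → contributes +250.383 cm⁴
Total I = 334.612 cm⁴.

I_x ≈ 334.6 cm⁴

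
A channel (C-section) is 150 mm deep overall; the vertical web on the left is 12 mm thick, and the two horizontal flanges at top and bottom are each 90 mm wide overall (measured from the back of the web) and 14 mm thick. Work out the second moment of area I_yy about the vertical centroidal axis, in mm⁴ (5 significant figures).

I_yy ≈ 3.1271 × 10⁶ mm⁴

Treat the section as a set of non-overlapping primitives; coordinates are from the bounding-box lower-left.
Web: 12 × 150, A = 1 800 mm², x = 6 mm, Ī = 21 600 mm⁴.
Top flange (beyond web): 78 × 14, A = 1 092 mm², x = 51 mm, Ī = 553 644 mm⁴.
Bottom flange (beyond web): 78 × 14, A = 1 092 mm², x = 51 mm, Ī = 553 644 mm⁴.
Centroid: x̄ = ΣA·x / ΣA = 30.66867 mm.
Transfer each piece to the vertical centroidal axis using Ī + A·d² with d = x − 30.66867:
  web: d = -24.66867 mm → contributes +1 116 978 mm⁴
  top flange (beyond web): d = 20.33133 mm → contributes +1 005 036 mm⁴
  bottom flange (beyond web): d = 20.33133 mm → contributes +1 005 036 mm⁴
Total I = 3 127 051 mm⁴.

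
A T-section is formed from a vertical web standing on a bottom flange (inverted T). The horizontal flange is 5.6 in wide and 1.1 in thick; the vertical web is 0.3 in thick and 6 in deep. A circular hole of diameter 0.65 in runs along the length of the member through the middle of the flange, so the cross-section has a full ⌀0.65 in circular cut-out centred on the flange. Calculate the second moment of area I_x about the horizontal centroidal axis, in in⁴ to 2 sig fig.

I_x ≈ 23 in⁴

Treat the section as a set of non-overlapping primitives; coordinates are from the bounding-box lower-left.
Flange: 5.6 × 1.1, A = 6.16 in², y = 0.55 in, Ī = 0.6211 in⁴.
Web: 0.3 × 6, A = 1.8 in², y = 4.1 in, Ī = 5.4 in⁴.
Hole (subtracted): ⌀0.65, A = 0.3318 in², y = 0.55 in, Ī = 0.008762 in⁴.
Centroid: ȳ = ΣA·y / ΣA = 1.388 in.
Transfer each piece to the horizontal centroidal axis using Ī + A·d² with d = y − 1.388:
  flange: d = -0.8377 in → contributes +4.944 in⁴
  web: d = 2.712 in → contributes +18.64 in⁴
  hole: d = -0.8377 in → contributes −0.2416 in⁴
Total I = 23.34 in⁴.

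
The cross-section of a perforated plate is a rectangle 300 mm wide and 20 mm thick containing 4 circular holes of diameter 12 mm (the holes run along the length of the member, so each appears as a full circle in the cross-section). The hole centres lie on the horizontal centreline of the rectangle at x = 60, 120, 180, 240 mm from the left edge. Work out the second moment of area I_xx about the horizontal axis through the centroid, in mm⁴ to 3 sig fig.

I_xx ≈ 1.96 × 10⁵ mm⁴

Decompose the section into non-overlapping parts with the origin at the bottom-left of its bounding rectangle.
Plate: 300 × 20, A = 6 000 mm², y = 10 mm, Ī = 200 000 mm⁴.
Hole 1 (subtracted): ⌀12, A = 113.1 mm², y = 10 mm, Ī = 1017.9 mm⁴.
Hole 2 (subtracted): ⌀12, A = 113.1 mm², y = 10 mm, Ī = 1017.9 mm⁴.
Hole 3 (subtracted): ⌀12, A = 113.1 mm², y = 10 mm, Ī = 1017.9 mm⁴.
Hole 4 (subtracted): ⌀12, A = 113.1 mm², y = 10 mm, Ī = 1017.9 mm⁴.
By symmetry the centroid is at mid-height, ȳ = 10 mm.
All pieces are centred on the horizontal axis through the centroid, so I = ΣĪ (holes subtracted) = 195 928 mm⁴.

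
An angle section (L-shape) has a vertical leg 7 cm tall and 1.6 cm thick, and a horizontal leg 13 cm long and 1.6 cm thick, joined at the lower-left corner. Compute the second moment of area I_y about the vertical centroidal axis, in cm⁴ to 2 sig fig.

Break the section into simple shapes (no overlaps), measuring from the bottom-left corner of the bounding box.
Vertical leg: 1.6 × 7, A = 11.2 cm², x = 0.8 cm, Ī = 2.389 cm⁴.
Horizontal leg (remainder): 11.4 × 1.6, A = 18.24 cm², x = 7.3 cm, Ī = 197.5 cm⁴.
Centroid: x̄ = ΣA·x / ΣA = 4.827 cm.
Transfer each piece to the vertical centroidal axis using Ī + A·d² with d = x − 4.827:
  vertical leg: d = -4.027 cm → contributes +184 cm⁴
  horizontal leg (remainder): d = 2.473 cm → contributes +309.1 cm⁴
Total I = 493.1 cm⁴.

I_y ≈ 490 cm⁴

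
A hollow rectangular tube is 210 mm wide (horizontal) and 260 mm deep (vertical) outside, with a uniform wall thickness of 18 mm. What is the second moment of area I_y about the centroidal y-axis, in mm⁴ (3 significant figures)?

I_y ≈ 1.02 × 10⁸ mm⁴

Decompose the section into non-overlapping parts with the origin at the bottom-left of its bounding rectangle.
Outer rectangle: 210 × 260, A = 54 600 mm², x = 105 mm, Ī = 200 655 000 mm⁴.
Inner void (subtracted): 174 × 224, A = 38 976 mm², x = 105 mm, Ī = 98 336 448 mm⁴.
By symmetry the centroid is at mid-width, x̄ = 105 mm.
All pieces are centred on the centroidal y-axis, so I = ΣĪ (holes subtracted) = 102 318 552 mm⁴.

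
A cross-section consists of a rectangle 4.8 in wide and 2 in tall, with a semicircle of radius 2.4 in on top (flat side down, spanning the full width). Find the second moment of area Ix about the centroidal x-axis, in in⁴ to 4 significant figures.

Ix ≈ 25.82 in⁴

Split into non-overlapping primitives; take the origin at the lower-left of the bounding box.
Rectangular body: 4.8 × 2, A = 9.6 in², y = 1 in, Ī = 3.2 in⁴.
Semicircular cap: semicircle r = 2.4, A = 9.04779 in², y = 3.01859 in, Ī = 3.64147 in⁴.
Centroid: ȳ = ΣA·y / ΣA = 1.97941 in.
Transfer each piece to the centroidal x-axis using Ī + A·d² with d = y − 1.97941:
  rectangular body: d = -0.979408 in → contributes +12.4087 in⁴
  semicircular cap: d = 1.03918 in → contributes +13.4122 in⁴
Total I = 25.8209 in⁴.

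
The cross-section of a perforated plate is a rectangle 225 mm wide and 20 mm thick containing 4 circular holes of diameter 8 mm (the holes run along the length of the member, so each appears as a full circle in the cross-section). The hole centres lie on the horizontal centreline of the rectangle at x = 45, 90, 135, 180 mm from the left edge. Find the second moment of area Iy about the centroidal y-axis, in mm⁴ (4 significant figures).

Iy ≈ 1.847 × 10⁷ mm⁴

Break the section into simple shapes (no overlaps), measuring from the bottom-left corner of the bounding box.
Plate: 225 × 20, A = 4 500 mm², x = 112.5 mm, Ī = 18 984 375 mm⁴.
Hole 1 (subtracted): ⌀8, A = 50.2655 mm², x = 45 mm, Ī = 201.062 mm⁴.
Hole 2 (subtracted): ⌀8, A = 50.2655 mm², x = 90 mm, Ī = 201.062 mm⁴.
Hole 3 (subtracted): ⌀8, A = 50.2655 mm², x = 135 mm, Ī = 201.062 mm⁴.
Hole 4 (subtracted): ⌀8, A = 50.2655 mm², x = 180 mm, Ī = 201.062 mm⁴.
By symmetry the centroid is at mid-width, x̄ = 112.5 mm.
Transfer each piece to the centroidal y-axis using Ī + A·d² with d = x − 112.5:
  plate: d = 0 mm → contributes +18 984 375 mm⁴
  hole 1: d = -67.5 mm → contributes −229 223 mm⁴
  hole 2: d = -22.5 mm → contributes −25 648 mm⁴
  hole 3: d = 22.5 mm → contributes −25 648 mm⁴
  hole 4: d = 67.5 mm → contributes −229 223 mm⁴
Total I = 18 474 633 mm⁴.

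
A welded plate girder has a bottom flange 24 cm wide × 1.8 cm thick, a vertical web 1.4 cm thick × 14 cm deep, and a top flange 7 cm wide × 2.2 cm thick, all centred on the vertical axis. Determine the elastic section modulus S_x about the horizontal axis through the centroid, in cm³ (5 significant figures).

S_x ≈ 287.82 cm³

Split into non-overlapping primitives; take the origin at the lower-left of the bounding box.
Bottom plate: 24 × 1.8, A = 43.2 cm², y = 0.9 cm, Ī = 11.664 cm⁴.
Web plate: 1.4 × 14, A = 19.6 cm², y = 8.8 cm, Ī = 320.1333 cm⁴.
Top plate: 7 × 2.2, A = 15.4 cm², y = 16.9 cm, Ī = 6.211333 cm⁴.
Centroid: ȳ = ΣA·y / ΣA = 6.030946 cm.
Transfer each piece to the horizontal axis through the centroid using Ī + A·d² with d = y − 6.030946:
  bottom plate: d = -5.130946 cm → contributes +1148.974 cm⁴
  web plate: d = 2.769054 cm → contributes +470.4194 cm⁴
  top plate: d = 10.86905 cm → contributes +1825.511 cm⁴
Total I = 3444.904 cm⁴.
Extreme fibre distance c = 11.96905 cm; S = I/c = 287.8176 cm³.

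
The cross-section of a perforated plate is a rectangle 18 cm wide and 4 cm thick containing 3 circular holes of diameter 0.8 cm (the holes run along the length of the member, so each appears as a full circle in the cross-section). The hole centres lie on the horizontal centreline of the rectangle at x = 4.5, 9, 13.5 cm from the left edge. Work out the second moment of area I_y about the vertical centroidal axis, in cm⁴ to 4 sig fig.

Decompose the section into non-overlapping parts with the origin at the bottom-left of its bounding rectangle.
Plate: 18 × 4, A = 72 cm², x = 9 cm, Ī = 1 944 cm⁴.
Hole 1 (subtracted): ⌀0.8, A = 0.502655 cm², x = 4.5 cm, Ī = 0.0201062 cm⁴.
Hole 2 (subtracted): ⌀0.8, A = 0.502655 cm², x = 9 cm, Ī = 0.0201062 cm⁴.
Hole 3 (subtracted): ⌀0.8, A = 0.502655 cm², x = 13.5 cm, Ī = 0.0201062 cm⁴.
By symmetry the centroid is at mid-width, x̄ = 9 cm.
Transfer each piece to the vertical centroidal axis using Ī + A·d² with d = x − 9:
  plate: d = 0 cm → contributes +1 944 cm⁴
  hole 1: d = -4.5 cm → contributes −10.1989 cm⁴
  hole 2: d = 0 cm → contributes −0.0201062 cm⁴
  hole 3: d = 4.5 cm → contributes −10.1989 cm⁴
Total I = 1923.58 cm⁴.

I_y ≈ 1924 cm⁴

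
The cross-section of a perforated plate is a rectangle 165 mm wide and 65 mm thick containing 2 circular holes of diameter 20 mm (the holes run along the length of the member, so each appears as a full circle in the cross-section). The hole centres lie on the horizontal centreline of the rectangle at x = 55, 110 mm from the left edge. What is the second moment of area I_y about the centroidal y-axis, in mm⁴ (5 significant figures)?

I_y ≈ 2.3841 × 10⁷ mm⁴

Break the section into simple shapes (no overlaps), measuring from the bottom-left corner of the bounding box.
Plate: 165 × 65, A = 10 725 mm², x = 82.5 mm, Ī = 24 332 344 mm⁴.
Hole 1 (subtracted): ⌀20, A = 314.1593 mm², x = 55 mm, Ī = 7853.982 mm⁴.
Hole 2 (subtracted): ⌀20, A = 314.1593 mm², x = 110 mm, Ī = 7853.982 mm⁴.
By symmetry the centroid is at mid-width, x̄ = 82.5 mm.
Transfer each piece to the centroidal y-axis using Ī + A·d² with d = x − 82.5:
  plate: d = 0 mm → contributes +24 332 344 mm⁴
  hole 1: d = -27.5 mm → contributes −245436.9 mm⁴
  hole 2: d = 27.5 mm → contributes −245436.9 mm⁴
Total I = 23 841 470 mm⁴.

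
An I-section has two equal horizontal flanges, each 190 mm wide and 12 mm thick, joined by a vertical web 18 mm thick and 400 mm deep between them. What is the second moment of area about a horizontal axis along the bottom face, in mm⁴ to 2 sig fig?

Break the section into simple shapes (no overlaps), measuring from the bottom-left corner of the bounding box.
Bottom flange: 190 × 12, A = 2 280 mm², y = 6 mm, Ī = 27 360 mm⁴.
Web: 18 × 400, A = 7 200 mm², y = 212 mm, Ī = 96 000 000 mm⁴.
Top flange: 190 × 12, A = 2 280 mm², y = 418 mm, Ī = 27 360 mm⁴.
Transfer each piece to a horizontal axis along the bottom face using Ī + A·d² with d = y − 0:
  bottom flange: d = 6 mm → contributes +109 440 mm⁴
  web: d = 212 mm → contributes +419 596 800 mm⁴
  top flange: d = 418 mm → contributes +398 398 080 mm⁴
Total I = 818 104 320 mm⁴.

I_base ≈ 8.2 × 10⁸ mm⁴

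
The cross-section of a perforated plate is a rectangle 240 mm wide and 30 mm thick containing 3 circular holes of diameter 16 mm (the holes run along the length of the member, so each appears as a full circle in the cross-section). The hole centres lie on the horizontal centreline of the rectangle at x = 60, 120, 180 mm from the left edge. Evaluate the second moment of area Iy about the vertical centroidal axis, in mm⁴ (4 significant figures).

Decompose the section into non-overlapping parts with the origin at the bottom-left of its bounding rectangle.
Plate: 240 × 30, A = 7 200 mm², x = 120 mm, Ī = 34 560 000 mm⁴.
Hole 1 (subtracted): ⌀16, A = 201.062 mm², x = 60 mm, Ī = 3216.99 mm⁴.
Hole 2 (subtracted): ⌀16, A = 201.062 mm², x = 120 mm, Ī = 3216.99 mm⁴.
Hole 3 (subtracted): ⌀16, A = 201.062 mm², x = 180 mm, Ī = 3216.99 mm⁴.
By symmetry the centroid is at mid-width, x̄ = 120 mm.
Transfer each piece to the vertical centroidal axis using Ī + A·d² with d = x − 120:
  plate: d = 0 mm → contributes +34 560 000 mm⁴
  hole 1: d = -60 mm → contributes −727 040 mm⁴
  hole 2: d = 0 mm → contributes −3216.99 mm⁴
  hole 3: d = 60 mm → contributes −727 040 mm⁴
Total I = 33 102 703 mm⁴.

Iy ≈ 3.310 × 10⁷ mm⁴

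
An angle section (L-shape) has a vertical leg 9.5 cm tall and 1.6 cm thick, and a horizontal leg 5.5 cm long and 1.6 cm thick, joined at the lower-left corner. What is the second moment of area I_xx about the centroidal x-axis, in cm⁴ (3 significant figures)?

I_xx ≈ 185 cm⁴

Break the section into simple shapes (no overlaps), measuring from the bottom-left corner of the bounding box.
Vertical leg: 1.6 × 9.5, A = 15.2 cm², y = 4.75 cm, Ī = 114.32 cm⁴.
Horizontal leg (remainder): 3.9 × 1.6, A = 6.24 cm², y = 0.8 cm, Ī = 1.3312 cm⁴.
Centroid: ȳ = ΣA·y / ΣA = 3.6004 cm.
Transfer each piece to the centroidal x-axis using Ī + A·d² with d = y − 3.6004:
  vertical leg: d = 1.1496 cm → contributes +134.41 cm⁴
  horizontal leg (remainder): d = -2.8004 cm → contributes +50.266 cm⁴
Total I = 184.67 cm⁴.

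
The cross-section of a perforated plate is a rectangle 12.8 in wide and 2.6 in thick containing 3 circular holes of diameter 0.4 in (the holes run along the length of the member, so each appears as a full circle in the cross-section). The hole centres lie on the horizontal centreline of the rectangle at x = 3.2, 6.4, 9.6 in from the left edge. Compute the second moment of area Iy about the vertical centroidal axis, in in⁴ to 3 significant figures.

Treat the section as a set of non-overlapping primitives; coordinates are from the bounding-box lower-left.
Plate: 12.8 × 2.6, A = 33.28 in², x = 6.4 in, Ī = 454.38 in⁴.
Hole 1 (subtracted): ⌀0.4, A = 0.12566 in², x = 3.2 in, Ī = 0.0012566 in⁴.
Hole 2 (subtracted): ⌀0.4, A = 0.12566 in², x = 6.4 in, Ī = 0.0012566 in⁴.
Hole 3 (subtracted): ⌀0.4, A = 0.12566 in², x = 9.6 in, Ī = 0.0012566 in⁴.
By symmetry the centroid is at mid-width, x̄ = 6.4 in.
Transfer each piece to the vertical centroidal axis using Ī + A·d² with d = x − 6.4:
  plate: d = 0 in → contributes +454.38 in⁴
  hole 1: d = -3.2 in → contributes −1.2881 in⁴
  hole 2: d = 0 in → contributes −0.0012566 in⁴
  hole 3: d = 3.2 in → contributes −1.2881 in⁴
Total I = 451.81 in⁴.

Iy ≈ 452 in⁴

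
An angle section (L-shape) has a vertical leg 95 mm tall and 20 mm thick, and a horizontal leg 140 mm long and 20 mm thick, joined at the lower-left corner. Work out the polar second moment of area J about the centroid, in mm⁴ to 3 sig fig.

Treat the section as a set of non-overlapping primitives; coordinates are from the bounding-box lower-left.
Vertical leg: 20 × 95, A = 1 900 mm², y = 47.5 mm, Ī = 1 428 958 mm⁴.
Horizontal leg (remainder): 120 × 20, A = 2 400 mm², y = 10 mm, Ī = 80 000 mm⁴.
Centroid: ȳ = ΣA·y / ΣA = 26.57 mm.
Transfer each piece to the centroidal x-axis using Ī + A·d² with d = y − 26.57:
  vertical leg: d = 20.93 mm → contributes +2 261 300 mm⁴
  horizontal leg (remainder): d = -16.57 mm → contributes +738 937 mm⁴
Total I = 3 000 237 mm⁴.
For the y-axis: x̄ = 49.07 mm.
Repeating about the centroidal y-axis gives I_y = 8 139 612 mm⁴.
Polar second moment: J = I_x + I_y = 11 139 850 mm⁴.

J ≈ 1.11 × 10⁷ mm⁴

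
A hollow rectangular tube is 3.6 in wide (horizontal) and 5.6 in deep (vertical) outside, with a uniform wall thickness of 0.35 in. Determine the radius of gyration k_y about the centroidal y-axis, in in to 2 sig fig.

k_y ≈ 1.4 in

Break the section into simple shapes (no overlaps), measuring from the bottom-left corner of the bounding box.
Outer rectangle: 3.6 × 5.6, A = 20.16 in², x = 1.8 in, Ī = 21.77 in⁴.
Inner void (subtracted): 2.9 × 4.9, A = 14.21 in², x = 1.8 in, Ī = 9.959 in⁴.
By symmetry the centroid is at mid-width, x̄ = 1.8 in.
All pieces are centred on the centroidal y-axis, so I = ΣĪ (holes subtracted) = 11.81 in⁴.
Radius of gyration: k = √(I/A) = √(11.81 / 5.95) = 1.409 in.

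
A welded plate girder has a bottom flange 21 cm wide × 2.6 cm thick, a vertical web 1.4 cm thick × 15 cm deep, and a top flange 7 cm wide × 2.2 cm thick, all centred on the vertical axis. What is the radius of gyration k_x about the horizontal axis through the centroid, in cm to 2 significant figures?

Split into non-overlapping primitives; take the origin at the lower-left of the bounding box.
Bottom plate: 21 × 2.6, A = 54.6 cm², y = 1.3 cm, Ī = 30.76 cm⁴.
Web plate: 1.4 × 15, A = 21 cm², y = 10.1 cm, Ī = 393.8 cm⁴.
Top plate: 7 × 2.2, A = 15.4 cm², y = 18.7 cm, Ī = 6.211 cm⁴.
Centroid: ȳ = ΣA·y / ΣA = 6.275 cm.
Transfer each piece to the horizontal axis through the centroid using Ī + A·d² with d = y − 6.275:
  bottom plate: d = -4.975 cm → contributes +1 382 cm⁴
  web plate: d = 3.825 cm → contributes +700.9 cm⁴
  top plate: d = 12.42 cm → contributes +2 384 cm⁴
Total I = 4 467 cm⁴.
Radius of gyration: k = √(I/A) = √(4 467 / 91) = 7.006 cm.

k_x ≈ 7.0 cm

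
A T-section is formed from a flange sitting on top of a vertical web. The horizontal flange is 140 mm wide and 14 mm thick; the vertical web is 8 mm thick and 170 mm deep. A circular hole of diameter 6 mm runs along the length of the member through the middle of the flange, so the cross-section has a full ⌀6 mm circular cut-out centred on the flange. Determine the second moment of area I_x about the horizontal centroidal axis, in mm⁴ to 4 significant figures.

I_x ≈ 1.006 × 10⁷ mm⁴

Decompose the section into non-overlapping parts with the origin at the bottom-left of its bounding rectangle.
Flange: 140 × 14, A = 1 960 mm², y = 177 mm, Ī = 32013.3 mm⁴.
Web: 8 × 170, A = 1 360 mm², y = 85 mm, Ī = 3 275 333 mm⁴.
Hole (subtracted): ⌀6, A = 28.2743 mm², y = 177 mm, Ī = 63.6173 mm⁴.
Centroid: ȳ = ΣA·y / ΣA = 138.99 mm.
Transfer each piece to the horizontal centroidal axis using Ī + A·d² with d = y − 138.99:
  flange: d = 38.0105 mm → contributes +2 863 811 mm⁴
  web: d = -53.9895 mm → contributes +7 239 557 mm⁴
  hole: d = 38.0105 mm → contributes −40914.2 mm⁴
Total I = 10 062 455 mm⁴.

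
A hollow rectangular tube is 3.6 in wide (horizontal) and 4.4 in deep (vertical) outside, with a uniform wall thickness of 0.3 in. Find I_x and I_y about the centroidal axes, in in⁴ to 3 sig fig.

Split into non-overlapping primitives; take the origin at the lower-left of the bounding box.
Outer rectangle: 3.6 × 4.4, A = 15.84 in², y = 2.2 in, Ī = 25.555 in⁴.
Inner void (subtracted): 3 × 3.8, A = 11.4 in², y = 2.2 in, Ī = 13.718 in⁴.
By symmetry the centroid is at mid-height, ȳ = 2.2 in.
All pieces are centred on the centroidal x-axis, so I = ΣĪ (holes subtracted) = 11.837 in⁴.
Repeating about the centroidal y-axis gives I_y = 8.5572 in⁴.

I_x ≈ 11.8 in⁴, I_y ≈ 8.56 in⁴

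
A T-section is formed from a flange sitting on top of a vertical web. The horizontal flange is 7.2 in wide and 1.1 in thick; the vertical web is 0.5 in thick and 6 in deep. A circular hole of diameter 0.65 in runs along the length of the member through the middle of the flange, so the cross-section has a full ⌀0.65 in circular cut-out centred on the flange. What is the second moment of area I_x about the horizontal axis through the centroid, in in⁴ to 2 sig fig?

I_x ≈ 37 in⁴

Break the section into simple shapes (no overlaps), measuring from the bottom-left corner of the bounding box.
Flange: 7.2 × 1.1, A = 7.92 in², y = 6.55 in, Ī = 0.7986 in⁴.
Web: 0.5 × 6, A = 3 in², y = 3 in, Ī = 9 in⁴.
Hole (subtracted): ⌀0.65, A = 0.3318 in², y = 6.55 in, Ī = 0.008762 in⁴.
Centroid: ȳ = ΣA·y / ΣA = 5.544 in.
Transfer each piece to the horizontal axis through the centroid using Ī + A·d² with d = y − 5.544:
  flange: d = 1.006 in → contributes +8.811 in⁴
  web: d = -2.544 in → contributes +28.42 in⁴
  hole: d = 1.006 in → contributes −0.3445 in⁴
Total I = 36.89 in⁴.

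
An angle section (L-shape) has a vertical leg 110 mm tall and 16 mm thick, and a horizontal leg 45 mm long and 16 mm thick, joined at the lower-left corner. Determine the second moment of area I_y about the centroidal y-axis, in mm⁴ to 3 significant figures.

Decompose the section into non-overlapping parts with the origin at the bottom-left of its bounding rectangle.
Vertical leg: 16 × 110, A = 1 760 mm², x = 8 mm, Ī = 37 547 mm⁴.
Horizontal leg (remainder): 29 × 16, A = 464 mm², x = 30.5 mm, Ī = 32 519 mm⁴.
Centroid: x̄ = ΣA·x / ΣA = 12.694 mm.
Transfer each piece to the centroidal y-axis using Ī + A·d² with d = x − 12.694:
  vertical leg: d = -4.6942 mm → contributes +76 330 mm⁴
  horizontal leg (remainder): d = 17.806 mm → contributes +179 628 mm⁴
Total I = 255 957 mm⁴.

I_y ≈ 2.56 × 10⁵ mm⁴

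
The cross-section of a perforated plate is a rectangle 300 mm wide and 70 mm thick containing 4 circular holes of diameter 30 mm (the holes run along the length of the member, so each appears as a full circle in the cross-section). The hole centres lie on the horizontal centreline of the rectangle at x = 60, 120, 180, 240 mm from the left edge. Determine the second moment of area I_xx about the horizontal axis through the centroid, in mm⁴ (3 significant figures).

Treat the section as a set of non-overlapping primitives; coordinates are from the bounding-box lower-left.
Plate: 300 × 70, A = 21 000 mm², y = 35 mm, Ī = 8 575 000 mm⁴.
Hole 1 (subtracted): ⌀30, A = 706.86 mm², y = 35 mm, Ī = 39 761 mm⁴.
Hole 2 (subtracted): ⌀30, A = 706.86 mm², y = 35 mm, Ī = 39 761 mm⁴.
Hole 3 (subtracted): ⌀30, A = 706.86 mm², y = 35 mm, Ī = 39 761 mm⁴.
Hole 4 (subtracted): ⌀30, A = 706.86 mm², y = 35 mm, Ī = 39 761 mm⁴.
By symmetry the centroid is at mid-height, ȳ = 35 mm.
All pieces are centred on the horizontal axis through the centroid, so I = ΣĪ (holes subtracted) = 8 415 957 mm⁴.

I_xx ≈ 8.42 × 10⁶ mm⁴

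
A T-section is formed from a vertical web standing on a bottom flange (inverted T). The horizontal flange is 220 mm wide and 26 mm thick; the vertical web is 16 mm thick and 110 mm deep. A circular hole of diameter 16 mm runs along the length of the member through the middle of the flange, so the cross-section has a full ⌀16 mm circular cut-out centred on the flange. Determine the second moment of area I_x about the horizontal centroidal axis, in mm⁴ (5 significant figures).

Decompose the section into non-overlapping parts with the origin at the bottom-left of its bounding rectangle.
Flange: 220 × 26, A = 5 720 mm², y = 13 mm, Ī = 322226.7 mm⁴.
Web: 16 × 110, A = 1 760 mm², y = 81 mm, Ī = 1 774 667 mm⁴.
Hole (subtracted): ⌀16, A = 201.0619 mm², y = 13 mm, Ī = 3216.991 mm⁴.
Centroid: ȳ = ΣA·y / ΣA = 29.44196 mm.
Transfer each piece to the horizontal centroidal axis using Ī + A·d² with d = y − 29.44196:
  flange: d = -16.44196 mm → contributes +1 868 560 mm⁴
  web: d = 51.55804 mm → contributes +6 453 154 mm⁴
  hole: d = -16.44196 mm → contributes −57571.67 mm⁴
Total I = 8 264 143 mm⁴.

I_x ≈ 8.2641 × 10⁶ mm⁴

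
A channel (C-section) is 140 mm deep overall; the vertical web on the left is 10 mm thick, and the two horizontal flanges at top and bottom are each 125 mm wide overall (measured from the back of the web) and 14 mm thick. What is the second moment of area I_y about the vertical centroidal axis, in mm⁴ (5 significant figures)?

Break the section into simple shapes (no overlaps), measuring from the bottom-left corner of the bounding box.
Web: 10 × 140, A = 1 400 mm², x = 5 mm, Ī = 11666.67 mm⁴.
Top flange (beyond web): 115 × 14, A = 1 610 mm², x = 67.5 mm, Ī = 1 774 354 mm⁴.
Bottom flange (beyond web): 115 × 14, A = 1 610 mm², x = 67.5 mm, Ī = 1 774 354 mm⁴.
Centroid: x̄ = ΣA·x / ΣA = 48.56061 mm.
Transfer each piece to the vertical centroidal axis using Ī + A·d² with d = x − 48.56061:
  web: d = -43.56061 mm → contributes +2 668 204 mm⁴
  top flange (beyond web): d = 18.93939 mm → contributes +2 351 862 mm⁴
  bottom flange (beyond web): d = 18.93939 mm → contributes +2 351 862 mm⁴
Total I = 7 371 928 mm⁴.

I_y ≈ 7.3719 × 10⁶ mm⁴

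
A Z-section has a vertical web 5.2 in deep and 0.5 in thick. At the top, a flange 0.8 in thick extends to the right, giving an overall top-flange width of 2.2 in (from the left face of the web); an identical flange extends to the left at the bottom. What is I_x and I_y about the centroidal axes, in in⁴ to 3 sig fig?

Split into non-overlapping primitives; take the origin at the lower-left of the bounding box.
Web: 0.5 × 5.2, A = 2.6 in², y = 2.6 in, Ī = 5.8587 in⁴.
Top flange (beyond web): 1.7 × 0.8, A = 1.36 in², y = 4.8 in, Ī = 0.072533 in⁴.
Bottom flange (beyond web): 1.7 × 0.8, A = 1.36 in², y = 0.4 in, Ī = 0.072533 in⁴.
Centroid: ȳ = ΣA·y / ΣA = 2.6 in.
Transfer each piece to the centroidal x-axis using Ī + A·d² with d = y − 2.6:
  web: d = 0 in → contributes +5.8587 in⁴
  top flange (beyond web): d = 2.2 in → contributes +6.6549 in⁴
  bottom flange (beyond web): d = -2.2 in → contributes +6.6549 in⁴
Total I = 19.169 in⁴.
For the y-axis: x̄ = 1.95 in.
Repeating about the centroidal y-axis gives I_y = 4.0004 in⁴.

I_x ≈ 19.2 in⁴, I_y ≈ 4.00 in⁴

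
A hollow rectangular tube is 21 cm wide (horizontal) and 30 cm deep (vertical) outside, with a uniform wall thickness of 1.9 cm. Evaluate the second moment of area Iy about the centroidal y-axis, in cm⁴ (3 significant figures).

Split into non-overlapping primitives; take the origin at the lower-left of the bounding box.
Outer rectangle: 21 × 30, A = 630 cm², x = 10.5 cm, Ī = 23 153 cm⁴.
Inner void (subtracted): 17.2 × 26.2, A = 450.64 cm², x = 10.5 cm, Ī = 11 110 cm⁴.
By symmetry the centroid is at mid-width, x̄ = 10.5 cm.
All pieces are centred on the centroidal y-axis, so I = ΣĪ (holes subtracted) = 12 043 cm⁴.

Iy ≈ 1.20 × 10⁴ cm⁴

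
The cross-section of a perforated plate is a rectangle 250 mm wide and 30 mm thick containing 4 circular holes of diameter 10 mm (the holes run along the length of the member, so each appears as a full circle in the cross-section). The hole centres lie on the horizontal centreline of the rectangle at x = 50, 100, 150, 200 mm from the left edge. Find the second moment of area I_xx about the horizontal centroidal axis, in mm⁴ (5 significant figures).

I_xx ≈ 5.6054 × 10⁵ mm⁴

Break the section into simple shapes (no overlaps), measuring from the bottom-left corner of the bounding box.
Plate: 250 × 30, A = 7 500 mm², y = 15 mm, Ī = 562 500 mm⁴.
Hole 1 (subtracted): ⌀10, A = 78.53982 mm², y = 15 mm, Ī = 490.8739 mm⁴.
Hole 2 (subtracted): ⌀10, A = 78.53982 mm², y = 15 mm, Ī = 490.8739 mm⁴.
Hole 3 (subtracted): ⌀10, A = 78.53982 mm², y = 15 mm, Ī = 490.8739 mm⁴.
Hole 4 (subtracted): ⌀10, A = 78.53982 mm², y = 15 mm, Ī = 490.8739 mm⁴.
By symmetry the centroid is at mid-height, ȳ = 15 mm.
All pieces are centred on the horizontal centroidal axis, so I = ΣĪ (holes subtracted) = 560536.5 mm⁴.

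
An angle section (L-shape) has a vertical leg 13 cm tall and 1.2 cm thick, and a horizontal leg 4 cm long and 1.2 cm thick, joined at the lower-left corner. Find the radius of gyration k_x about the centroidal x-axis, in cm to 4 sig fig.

k_x ≈ 4.085 cm

Decompose the section into non-overlapping parts with the origin at the bottom-left of its bounding rectangle.
Vertical leg: 1.2 × 13, A = 15.6 cm², y = 6.5 cm, Ī = 219.7 cm⁴.
Horizontal leg (remainder): 2.8 × 1.2, A = 3.36 cm², y = 0.6 cm, Ī = 0.4032 cm⁴.
Centroid: ȳ = ΣA·y / ΣA = 5.45443 cm.
Transfer each piece to the centroidal x-axis using Ī + A·d² with d = y − 5.45443:
  vertical leg: d = 1.04557 cm → contributes +236.754 cm⁴
  horizontal leg (remainder): d = -4.85443 cm → contributes +79.5833 cm⁴
Total I = 316.337 cm⁴.
Radius of gyration: k = √(I/A) = √(316.337 / 18.96) = 4.08466 cm.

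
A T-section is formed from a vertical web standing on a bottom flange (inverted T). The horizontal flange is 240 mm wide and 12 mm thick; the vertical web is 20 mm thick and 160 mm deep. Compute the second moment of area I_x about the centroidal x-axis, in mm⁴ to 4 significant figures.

I_x ≈ 1.807 × 10⁷ mm⁴

Decompose the section into non-overlapping parts with the origin at the bottom-left of its bounding rectangle.
Flange: 240 × 12, A = 2 880 mm², y = 6 mm, Ī = 34 560 mm⁴.
Web: 20 × 160, A = 3 200 mm², y = 92 mm, Ī = 6 826 667 mm⁴.
Centroid: ȳ = ΣA·y / ΣA = 51.2632 mm.
Transfer each piece to the centroidal x-axis using Ī + A·d² with d = y − 51.2632:
  flange: d = -45.2632 mm → contributes +5 934 970 mm⁴
  web: d = 40.7368 mm → contributes +12 137 036 mm⁴
Total I = 18 072 006 mm⁴.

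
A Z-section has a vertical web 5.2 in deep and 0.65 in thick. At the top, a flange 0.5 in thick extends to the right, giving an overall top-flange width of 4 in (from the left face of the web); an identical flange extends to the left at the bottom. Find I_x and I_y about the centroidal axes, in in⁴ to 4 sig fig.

Treat the section as a set of non-overlapping primitives; coordinates are from the bounding-box lower-left.
Web: 0.65 × 5.2, A = 3.38 in², y = 2.6 in, Ī = 7.61627 in⁴.
Top flange (beyond web): 3.35 × 0.5, A = 1.675 in², y = 4.95 in, Ī = 0.0348958 in⁴.
Bottom flange (beyond web): 3.35 × 0.5, A = 1.675 in², y = 0.25 in, Ī = 0.0348958 in⁴.
Centroid: ȳ = ΣA·y / ΣA = 2.6 in.
Transfer each piece to the centroidal x-axis using Ī + A·d² with d = y − 2.6:
  web: d = 0 in → contributes +7.61627 in⁴
  top flange (beyond web): d = 2.35 in → contributes +9.28508 in⁴
  bottom flange (beyond web): d = -2.35 in → contributes +9.28508 in⁴
Total I = 26.1864 in⁴.
For the y-axis: x̄ = 3.675 in.
Repeating about the centroidal y-axis gives I_y = 16.652 in⁴.

I_x ≈ 26.19 in⁴, I_y ≈ 16.65 in⁴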